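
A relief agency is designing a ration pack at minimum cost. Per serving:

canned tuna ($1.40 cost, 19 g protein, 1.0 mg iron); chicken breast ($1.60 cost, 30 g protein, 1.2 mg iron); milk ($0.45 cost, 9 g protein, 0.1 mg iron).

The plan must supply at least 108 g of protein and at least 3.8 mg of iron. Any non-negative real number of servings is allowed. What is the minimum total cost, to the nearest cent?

The cheapest plan sits at a corner of the feasible region — with two constraints it uses at most two foods.
canned tuna only: max(108/19, 3.8/1.0) = 5.684 servings → $7.96.
chicken breast only: max(108/30, 3.8/1.2) = 3.6 servings → $5.76.
milk only: max(108/9, 3.8/0.1) = 38 servings → $17.10.
canned tuna + chicken breast: the both-tight solution has a negative serving — not a feasible corner.
canned tuna + milk with both tight: 3.296 servings and 5.042 servings → $6.88.
chicken breast + milk with both tight: 3 servings and 2 servings → $5.70.
So the least-cost plan costs $5.70.

$5.70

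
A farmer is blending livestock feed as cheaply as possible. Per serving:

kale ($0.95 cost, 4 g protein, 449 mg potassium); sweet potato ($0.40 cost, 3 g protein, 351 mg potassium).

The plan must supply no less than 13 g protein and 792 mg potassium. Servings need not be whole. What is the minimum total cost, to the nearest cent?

$1.73

For a min-cost LP with two ≥-constraints, a basic feasible solution has at most two positive variables.
kale only: max(13/4, 792/449) = 3.25 servings → $3.09.
sweet potato only: max(13/3, 792/351) = 4.333 servings → $1.73.
kale + sweet potato with both targets exact would need a negative amount; discard.
Cheapest feasible corner: $1.73.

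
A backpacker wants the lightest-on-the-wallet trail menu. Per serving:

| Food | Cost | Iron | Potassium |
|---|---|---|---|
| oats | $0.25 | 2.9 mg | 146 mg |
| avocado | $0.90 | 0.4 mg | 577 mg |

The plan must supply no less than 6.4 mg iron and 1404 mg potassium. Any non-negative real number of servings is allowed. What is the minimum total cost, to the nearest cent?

$2.23

oats only: max(6.4/2.9, 1404/146) = 9.616 servings → $2.40.
avocado only: max(6.4/0.4, 1404/577) = 16 servings → $14.40.
oats + avocado with both tight: 1.939 servings and 1.943 servings → $2.23.
The minimum over all feasible corners is $2.23.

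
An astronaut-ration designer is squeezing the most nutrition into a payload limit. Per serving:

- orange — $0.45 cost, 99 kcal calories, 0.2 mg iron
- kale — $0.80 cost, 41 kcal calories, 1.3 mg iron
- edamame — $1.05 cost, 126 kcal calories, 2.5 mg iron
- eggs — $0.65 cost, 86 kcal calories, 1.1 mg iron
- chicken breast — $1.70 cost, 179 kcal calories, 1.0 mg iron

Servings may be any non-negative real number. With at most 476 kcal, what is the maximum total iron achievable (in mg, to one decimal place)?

Iron per kcal: kale 0.03171, edamame 0.01984, eggs 0.01279, chicken breast 0.005587, orange 0.00202.
With no serving limits, spend the whole calories allowance on kale: 476 kcal / 41 kcal × 1.3 mg = 15.1 mg.

15.1 mg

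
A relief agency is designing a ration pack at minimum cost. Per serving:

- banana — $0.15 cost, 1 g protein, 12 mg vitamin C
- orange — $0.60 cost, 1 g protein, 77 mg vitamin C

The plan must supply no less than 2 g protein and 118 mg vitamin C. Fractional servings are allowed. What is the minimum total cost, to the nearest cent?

$0.95

banana only: max(2/1, 118/12) = 9.833 servings → $1.48.
orange only: max(2/1, 118/77) = 2 servings → $1.20.
banana + orange with both tight: 0.5538 servings and 1.446 servings → $0.95.
The minimum over all feasible corners is $0.95.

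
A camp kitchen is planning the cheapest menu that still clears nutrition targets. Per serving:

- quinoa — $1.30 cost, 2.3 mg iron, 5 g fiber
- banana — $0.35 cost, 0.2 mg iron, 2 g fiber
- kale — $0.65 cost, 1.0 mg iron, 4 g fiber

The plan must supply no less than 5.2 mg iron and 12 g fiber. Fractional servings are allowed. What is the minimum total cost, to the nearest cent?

$2.97

For a min-cost LP with two ≥-constraints, a basic feasible solution has at most two positive variables.
quinoa only: max(5.2/2.3, 12/5) = 2.4 servings → $3.12.
banana only: max(5.2/0.2, 12/2) = 26 servings → $9.10.
kale only: max(5.2/1.0, 12/4) = 5.2 servings → $3.38.
quinoa + banana with both tight: 2.222 servings and 0.4444 servings → $3.04.
quinoa + kale with both tight: 2.095 servings and 0.381 servings → $2.97.
banana + kale: intersection lies outside the first quadrant.
The minimum over all feasible corners is $2.97.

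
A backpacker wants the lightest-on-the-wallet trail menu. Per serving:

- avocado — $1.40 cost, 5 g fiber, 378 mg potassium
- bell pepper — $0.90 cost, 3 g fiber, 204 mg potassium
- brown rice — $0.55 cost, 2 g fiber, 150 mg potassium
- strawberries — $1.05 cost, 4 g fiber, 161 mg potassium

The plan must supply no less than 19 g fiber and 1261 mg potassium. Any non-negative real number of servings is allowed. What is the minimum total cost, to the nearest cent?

Compare the cost at each extreme point of the feasible region.
avocado only: max(19/5, 1261/378) = 3.8 servings → $5.32.
bell pepper only: max(19/3, 1261/204) = 6.333 servings → $5.70.
brown rice only: max(19/2, 1261/150) = 9.5 servings → $5.22.
strawberries only: max(19/4, 1261/161) = 7.832 servings → $8.22.
avocado + bell pepper with both targets exact would need a negative amount; discard.
avocado + brown rice: the both-tight solution has a negative serving — not a feasible corner.
avocado + strawberries with both tight: 2.808 servings and 1.24 servings → $5.23.
bell pepper + brown rice with both targets exact would need a negative amount; discard.
bell pepper + strawberries with both tight: 5.961 servings and 0.2793 servings → $5.66.
brown rice + strawberries with both tight: 7.14 servings and 1.18 servings → $5.17.
So the least-cost plan costs $5.17.

$5.17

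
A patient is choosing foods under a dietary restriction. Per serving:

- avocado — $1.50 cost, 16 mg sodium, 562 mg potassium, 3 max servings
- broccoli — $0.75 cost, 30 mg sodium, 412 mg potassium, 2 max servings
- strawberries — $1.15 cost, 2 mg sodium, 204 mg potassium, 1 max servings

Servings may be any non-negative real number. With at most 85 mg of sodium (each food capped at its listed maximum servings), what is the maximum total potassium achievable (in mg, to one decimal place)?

2370.7 mg

Potassium per mg sodium: strawberries 102, avocado 35.12, broccoli 13.73.
Take 1 serving of strawberries: uses 2 mg sodium, +204.0 mg potassium (running total 204.0 mg).
Take 3 servings of avocado: uses 48 mg sodium, +1686.0 mg potassium (running total 1890.0 mg).
Take 1.167 servings of broccoli: uses 35 mg sodium, +480.7 mg potassium (running total 2370.7 mg).
Greedy by best ratio exhausts the sodium allowance optimally: 2370.7 mg.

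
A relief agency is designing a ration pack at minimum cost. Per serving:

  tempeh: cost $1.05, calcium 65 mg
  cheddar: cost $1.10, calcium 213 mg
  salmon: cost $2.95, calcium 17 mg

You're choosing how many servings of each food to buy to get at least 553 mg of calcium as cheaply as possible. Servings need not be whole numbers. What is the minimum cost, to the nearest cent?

Cost per mg of calcium: cheddar $0.0052, tempeh $0.0162, salmon $0.1735.
With no serving limits, use only cheddar: 553 mg / 213 mg = 2.596 servings × $1.10 = $2.86.

$2.86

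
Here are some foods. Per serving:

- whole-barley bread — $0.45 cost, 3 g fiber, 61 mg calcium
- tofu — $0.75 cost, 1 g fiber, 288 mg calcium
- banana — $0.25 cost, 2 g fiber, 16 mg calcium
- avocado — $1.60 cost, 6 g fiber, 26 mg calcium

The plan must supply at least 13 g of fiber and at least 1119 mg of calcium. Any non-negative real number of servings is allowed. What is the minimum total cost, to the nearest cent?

$3.87

Compare the cost at each extreme point of the feasible region.
whole-barley bread only: max(13/3, 1119/61) = 18.34 servings → $8.25.
tofu only: max(13/1, 1119/288) = 13 servings → $9.75.
banana only: max(13/2, 1119/16) = 69.94 servings → $17.48.
avocado only: max(13/6, 1119/26) = 43.04 servings → $68.86.
whole-barley bread + tofu with both tight: 3.269 servings and 3.193 servings → $3.87.
whole-barley bread + banana with both targets exact would need a negative amount; discard.
whole-barley bread + avocado: the both-tight solution has a negative serving — not a feasible corner.
tofu + banana with both tight: 3.625 servings and 4.688 servings → $3.89.
tofu + avocado with both tight: 3.746 servings and 1.542 servings → $5.28.
banana + avocado: the both-tight solution has a negative serving — not a feasible corner.
The minimum over all feasible corners is $3.87.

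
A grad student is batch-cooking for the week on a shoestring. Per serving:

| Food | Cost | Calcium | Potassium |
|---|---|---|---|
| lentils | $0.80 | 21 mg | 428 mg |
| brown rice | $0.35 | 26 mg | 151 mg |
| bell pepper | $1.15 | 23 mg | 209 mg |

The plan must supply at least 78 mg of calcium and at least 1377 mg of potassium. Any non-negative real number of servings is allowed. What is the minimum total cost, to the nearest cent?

Check every corner: each single food scaled to meet both minima, and each pair solved so both constraints bind.
lentils only: max(78/21, 1377/428) = 3.714 servings → $2.97.
brown rice only: max(78/26, 1377/151) = 9.119 servings → $3.19.
bell pepper only: max(78/23, 1377/209) = 6.589 servings → $7.58.
lentils + brown rice with both tight: 3.019 servings and 0.5614 servings → $2.61.
lentils + bell pepper with both tight: 2.817 servings and 0.8189 servings → $3.20.
brown rice + bell pepper: intersection lies outside the first quadrant.
So the least-cost plan costs $2.61.

$2.61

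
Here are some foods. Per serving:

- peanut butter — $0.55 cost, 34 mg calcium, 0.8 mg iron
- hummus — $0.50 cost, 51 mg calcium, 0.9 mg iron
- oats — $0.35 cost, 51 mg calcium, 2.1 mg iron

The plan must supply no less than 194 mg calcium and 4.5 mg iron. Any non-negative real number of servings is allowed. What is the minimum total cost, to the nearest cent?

For a min-cost LP with two ≥-constraints, a basic feasible solution has at most two positive variables.
peanut butter only: max(194/34, 4.5/0.8) = 5.706 servings → $3.14.
hummus only: max(194/51, 4.5/0.9) = 5 servings → $2.50.
oats only: max(194/51, 4.5/2.1) = 3.804 servings → $1.33.
peanut butter + hummus with both tight: 5.382 servings and 0.2157 servings → $3.07.
peanut butter + oats: the both-tight solution has a negative serving — not a feasible corner.
hummus + oats with both tight: 2.907 servings and 0.8971 servings → $1.77.
The minimum over all feasible corners is $1.33.

$1.33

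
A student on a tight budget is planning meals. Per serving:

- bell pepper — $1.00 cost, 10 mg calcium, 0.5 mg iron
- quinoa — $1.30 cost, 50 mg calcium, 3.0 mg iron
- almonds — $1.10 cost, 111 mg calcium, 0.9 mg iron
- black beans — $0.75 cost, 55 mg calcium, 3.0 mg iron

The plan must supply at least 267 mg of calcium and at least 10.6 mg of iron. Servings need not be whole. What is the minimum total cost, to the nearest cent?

$3.32

bell pepper only: max(267/10, 10.6/0.5) = 26.7 servings → $26.70.
quinoa only: max(267/50, 10.6/3.0) = 5.34 servings → $6.94.
almonds only: max(267/111, 10.6/0.9) = 11.78 servings → $12.96.
black beans only: max(267/55, 10.6/3.0) = 4.855 servings → $3.64.
bell pepper + quinoa: the both-tight solution has a negative serving — not a feasible corner.
bell pepper + almonds with both tight: 20.14 servings and 0.5914 servings → $20.79.
bell pepper + black beans: the both-tight solution has a negative serving — not a feasible corner.
quinoa + almonds with both tight: 3.251 servings and 0.941 servings → $5.26.
quinoa + black beans with both targets exact would need a negative amount; discard.
almonds + black beans with both tight: 0.769 servings and 3.303 servings → $3.32.
Cheapest feasible corner: $3.32.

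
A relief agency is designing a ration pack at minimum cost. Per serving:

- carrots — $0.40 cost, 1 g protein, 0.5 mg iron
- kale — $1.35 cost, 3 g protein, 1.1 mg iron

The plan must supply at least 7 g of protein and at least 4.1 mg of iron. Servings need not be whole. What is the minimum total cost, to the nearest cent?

$3.28

This is a tiny linear program; its minimum lies at a vertex of the feasible set. List the vertices and price them.
carrots only: max(7/1, 4.1/0.5) = 8.2 servings → $3.28.
kale only: max(7/3, 4.1/1.1) = 3.727 servings → $5.03.
carrots + kale: intersection lies outside the first quadrant.
The minimum over all feasible corners is $3.28.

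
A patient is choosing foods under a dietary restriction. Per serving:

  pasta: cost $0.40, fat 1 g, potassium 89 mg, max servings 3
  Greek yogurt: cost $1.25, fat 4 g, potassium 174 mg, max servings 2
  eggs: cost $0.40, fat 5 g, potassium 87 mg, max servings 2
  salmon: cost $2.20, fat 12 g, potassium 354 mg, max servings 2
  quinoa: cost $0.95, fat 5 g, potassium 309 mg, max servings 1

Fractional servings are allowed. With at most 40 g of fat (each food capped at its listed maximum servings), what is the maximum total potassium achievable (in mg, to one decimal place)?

Potassium per g fat: pasta 89, quinoa 61.8, Greek yogurt 43.5, salmon 29.5, eggs 17.4.
Take 3 servings of pasta: uses 3 g fat, +267.0 mg potassium (running total 267.0 mg).
Take 1 serving of quinoa: uses 5 g fat, +309.0 mg potassium (running total 576.0 mg).
Take 2 servings of Greek yogurt: uses 8 g fat, +348.0 mg potassium (running total 924.0 mg).
Take 2 servings of salmon: uses 24 g fat, +708.0 mg potassium (running total 1632.0 mg).
Greedy by best ratio exhausts the fat allowance optimally: 1632.0 mg.

1632.0 mg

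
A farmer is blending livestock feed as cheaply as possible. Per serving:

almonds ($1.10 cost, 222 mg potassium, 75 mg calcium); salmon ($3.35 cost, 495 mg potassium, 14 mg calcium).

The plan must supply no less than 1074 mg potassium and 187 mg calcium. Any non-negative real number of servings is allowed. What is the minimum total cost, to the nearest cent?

$5.32

With two linear requirements the optimum uses one or two foods; enumerate the corners.
almonds only: max(1074/222, 187/75) = 4.838 servings → $5.32.
salmon only: max(1074/495, 187/14) = 13.36 servings → $44.75.
almonds + salmon with both tight: 2.279 servings and 1.148 servings → $6.35.
So the least-cost plan costs $5.32.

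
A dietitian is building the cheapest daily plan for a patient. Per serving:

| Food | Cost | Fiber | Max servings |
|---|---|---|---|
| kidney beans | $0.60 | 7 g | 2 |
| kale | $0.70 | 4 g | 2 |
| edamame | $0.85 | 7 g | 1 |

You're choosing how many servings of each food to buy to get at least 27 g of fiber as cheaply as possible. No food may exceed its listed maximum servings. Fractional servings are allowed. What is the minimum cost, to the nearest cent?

Cost per g of fiber: kidney beans $0.0857, edamame $0.1214, kale $0.1750.
Take 2 servings of kidney beans: +14.0 g fiber for $1.20 (total $1.20, still need 13.0 g).
Take 1 serving of edamame: +7.0 g fiber for $0.85 (total $2.05, still need 6.0 g).
Take 1.5 servings of kale: +6.0 g fiber for $1.05 (total $3.10, still need 0.0 g).
Filling from the cheapest source first is optimal under one linear minimum: $3.10.

$3.10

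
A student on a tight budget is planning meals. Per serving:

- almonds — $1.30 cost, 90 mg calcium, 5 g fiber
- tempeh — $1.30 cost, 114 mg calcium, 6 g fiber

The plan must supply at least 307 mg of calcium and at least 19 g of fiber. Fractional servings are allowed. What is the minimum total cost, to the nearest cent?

$4.12

An LP optimum is at a vertex; with two nutrient constraints at most two foods are used. Check each candidate.
almonds only: max(307/90, 19/5) = 3.8 servings → $4.94.
tempeh only: max(307/114, 19/6) = 3.167 servings → $4.12.
almonds + tempeh: intersection lies outside the first quadrant.
So the least-cost plan costs $4.12.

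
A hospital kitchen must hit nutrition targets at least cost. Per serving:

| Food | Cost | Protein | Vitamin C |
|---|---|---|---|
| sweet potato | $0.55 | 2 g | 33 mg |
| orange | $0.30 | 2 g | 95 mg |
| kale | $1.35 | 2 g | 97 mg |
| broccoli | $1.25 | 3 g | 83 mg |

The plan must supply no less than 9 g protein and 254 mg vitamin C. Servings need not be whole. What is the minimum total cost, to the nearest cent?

$1.35

A basic optimal solution has at most two foods positive. Try each food alone and each pair with both targets met exactly.
sweet potato only: max(9/2, 254/33) = 7.697 servings → $4.23.
orange only: max(9/2, 254/95) = 4.5 servings → $1.35.
kale only: max(9/2, 254/97) = 4.5 servings → $6.08.
broccoli only: max(9/3, 254/83) = 3.06 servings → $3.83.
sweet potato + orange with both tight: 2.798 servings and 1.702 servings → $2.05.
sweet potato + kale with both tight: 2.852 servings and 1.648 servings → $3.79.
sweet potato + broccoli: intersection lies outside the first quadrant.
orange + kale with both targets exact would need a negative amount; discard.
orange + broccoli with both tight: 0.1261 servings and 2.916 servings → $3.68.
kale + broccoli with both tight: 0.12 servings and 2.92 servings → $3.81.
The minimum over all feasible corners is $1.35.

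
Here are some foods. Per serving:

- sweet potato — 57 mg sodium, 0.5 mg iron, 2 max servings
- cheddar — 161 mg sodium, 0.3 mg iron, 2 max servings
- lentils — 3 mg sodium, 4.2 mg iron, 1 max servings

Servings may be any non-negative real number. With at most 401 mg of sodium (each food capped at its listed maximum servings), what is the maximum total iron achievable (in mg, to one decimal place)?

Iron per mg sodium: lentils 1.4, sweet potato 0.008772, cheddar 0.001863.
Take 1 serving of lentils: uses 3 mg sodium, +4.2 mg iron (running total 4.2 mg).
Take 2 servings of sweet potato: uses 114 mg sodium, +1.0 mg iron (running total 5.2 mg).
Take 1.764 servings of cheddar: uses 284 mg sodium, +0.5 mg iron (running total 5.7 mg).
Greedy by best ratio exhausts the sodium allowance optimally: 5.7 mg.

5.7 mg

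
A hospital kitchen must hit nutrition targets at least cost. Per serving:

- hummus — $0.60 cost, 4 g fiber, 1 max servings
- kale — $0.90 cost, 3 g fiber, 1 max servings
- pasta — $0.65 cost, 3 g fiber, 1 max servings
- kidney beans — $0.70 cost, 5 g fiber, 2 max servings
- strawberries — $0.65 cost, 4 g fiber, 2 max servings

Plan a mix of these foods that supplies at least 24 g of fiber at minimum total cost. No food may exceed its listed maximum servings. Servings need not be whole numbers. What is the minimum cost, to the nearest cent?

$3.73

Cost per g of fiber: kidney beans $0.1400, hummus $0.1500, strawberries $0.1625, pasta $0.2167, kale $0.3000.
Take 2 servings of kidney beans: +10.0 g fiber for $1.40 (total $1.40, still need 14.0 g).
Take 1 serving of hummus: +4.0 g fiber for $0.60 (total $2.00, still need 10.0 g).
Take 2 servings of strawberries: +8.0 g fiber for $1.30 (total $3.30, still need 2.0 g).
Take 0.6667 servings of pasta: +2.0 g fiber for $0.43 (total $3.73, still need 0.0 g).
Greedy by cheapest-per-g is optimal for a single linear constraint, so the minimum cost is $3.73.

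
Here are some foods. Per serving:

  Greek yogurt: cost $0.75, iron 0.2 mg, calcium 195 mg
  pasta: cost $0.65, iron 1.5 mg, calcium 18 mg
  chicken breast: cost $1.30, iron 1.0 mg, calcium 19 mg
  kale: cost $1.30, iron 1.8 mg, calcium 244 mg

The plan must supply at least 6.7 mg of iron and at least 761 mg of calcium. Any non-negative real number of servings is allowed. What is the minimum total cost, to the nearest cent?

$4.49

Two binding constraints pin down two serving amounts, so the optimal mix uses at most two foods. The candidates are each food alone (scaled to the tighter of iron/calcium) and each pair with both constraints tight.
Greek yogurt only: max(6.7/0.2, 761/195) = 33.5 servings → $25.12.
pasta only: max(6.7/1.5, 761/18) = 42.28 servings → $27.48.
chicken breast only: max(6.7/1.0, 761/19) = 40.05 servings → $52.07.
kale only: max(6.7/1.8, 761/244) = 3.722 servings → $4.84.
Greek yogurt + pasta with both tight: 3.534 servings and 3.996 servings → $5.25.
Greek yogurt + chicken breast with both tight: 3.314 servings and 6.037 servings → $10.33.
Greek yogurt + kale: the both-tight solution has a negative serving — not a feasible corner.
pasta + chicken breast: intersection lies outside the first quadrant.
pasta + kale with both tight: 0.7944 servings and 3.06 servings → $4.49.
chicken breast + kale with both tight: 1.263 servings and 3.02 servings → $5.57.
Cheapest feasible corner: $4.49.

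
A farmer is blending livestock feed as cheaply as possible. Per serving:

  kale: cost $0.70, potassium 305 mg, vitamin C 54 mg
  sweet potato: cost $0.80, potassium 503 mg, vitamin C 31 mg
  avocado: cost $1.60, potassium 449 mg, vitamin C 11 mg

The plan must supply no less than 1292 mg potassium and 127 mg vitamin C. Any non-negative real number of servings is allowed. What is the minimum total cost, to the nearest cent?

At the optimum either one food covers both requirements or two foods hit both targets exactly; no other combination can be cheaper.
kale only: max(1292/305, 127/54) = 4.236 servings → $2.97.
sweet potato only: max(1292/503, 127/31) = 4.097 servings → $3.28.
avocado only: max(1292/449, 127/11) = 11.55 servings → $18.47.
kale + sweet potato with both tight: 1.346 servings and 1.753 servings → $2.34.
kale + avocado with both tight: 2.049 servings and 1.485 servings → $3.81.
sweet potato + avocado: intersection lies outside the first quadrant.
The minimum over all feasible corners is $2.34.

$2.34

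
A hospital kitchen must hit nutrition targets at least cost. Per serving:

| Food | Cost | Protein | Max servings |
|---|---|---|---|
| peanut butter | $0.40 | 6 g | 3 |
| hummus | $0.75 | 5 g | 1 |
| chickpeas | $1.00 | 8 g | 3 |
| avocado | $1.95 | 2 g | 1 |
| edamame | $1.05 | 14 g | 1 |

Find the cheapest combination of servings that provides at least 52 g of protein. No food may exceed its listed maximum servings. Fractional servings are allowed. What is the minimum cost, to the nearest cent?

$4.75

Cost per g of protein: peanut butter $0.0667, edamame $0.0750, chickpeas $0.1250, hummus $0.1500, avocado $0.9750.
Take 3 servings of peanut butter: +18.0 g protein for $1.20 (total $1.20, still need 34.0 g).
Take 1 serving of edamame: +14.0 g protein for $1.05 (total $2.25, still need 20.0 g).
Take 2.5 servings of chickpeas: +20.0 g protein for $2.50 (total $4.75, still need 0.0 g).
Filling from the cheapest source first is optimal under one linear minimum: $4.75.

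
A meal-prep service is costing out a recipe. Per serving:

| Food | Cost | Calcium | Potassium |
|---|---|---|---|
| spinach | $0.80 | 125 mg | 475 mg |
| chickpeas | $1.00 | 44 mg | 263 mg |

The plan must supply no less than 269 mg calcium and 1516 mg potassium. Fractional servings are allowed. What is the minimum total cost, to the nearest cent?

$2.55

A basic optimal solution has at most two foods positive. Try each food alone and each pair with both targets met exactly.
spinach only: max(269/125, 1516/475) = 3.192 servings → $2.55.
chickpeas only: max(269/44, 1516/263) = 6.114 servings → $6.11.
spinach + chickpeas with both tight: 0.3376 servings and 5.154 servings → $5.42.
So the least-cost plan costs $2.55.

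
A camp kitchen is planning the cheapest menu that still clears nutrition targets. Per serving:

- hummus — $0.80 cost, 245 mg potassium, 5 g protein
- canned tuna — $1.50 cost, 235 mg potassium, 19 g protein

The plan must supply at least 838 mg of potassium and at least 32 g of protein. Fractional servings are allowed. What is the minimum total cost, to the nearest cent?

For a min-cost LP with two ≥-constraints, a basic feasible solution has at most two positive variables.
hummus only: max(838/245, 32/5) = 6.4 servings → $5.12.
canned tuna only: max(838/235, 32/19) = 3.566 servings → $5.35.
hummus + canned tuna with both tight: 2.414 servings and 1.049 servings → $3.50.
So the least-cost plan costs $3.50.

$3.50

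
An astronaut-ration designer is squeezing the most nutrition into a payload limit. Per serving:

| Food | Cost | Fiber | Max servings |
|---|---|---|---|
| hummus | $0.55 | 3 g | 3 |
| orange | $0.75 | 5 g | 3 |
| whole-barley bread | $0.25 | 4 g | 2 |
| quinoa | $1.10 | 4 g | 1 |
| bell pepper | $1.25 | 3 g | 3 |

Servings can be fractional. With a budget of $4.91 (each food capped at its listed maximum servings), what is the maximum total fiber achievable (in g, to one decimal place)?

Fiber per dollar: whole-barley bread 16, orange 6.667, hummus 5.455, quinoa 3.636, bell pepper 2.4.
Take 2 servings of whole-barley bread: spends $0.50, +8.0 g fiber (running total 8.0 g).
Take 3 servings of orange: spends $2.25, +15.0 g fiber (running total 23.0 g).
Take 3 servings of hummus: spends $1.65, +9.0 g fiber (running total 32.0 g).
Take 0.4636 servings of quinoa: spends $0.51, +1.9 g fiber (running total 33.9 g).
Filling greedily by fiber-per-dollar is optimal for one linear limit, giving 33.9 g.

33.9 g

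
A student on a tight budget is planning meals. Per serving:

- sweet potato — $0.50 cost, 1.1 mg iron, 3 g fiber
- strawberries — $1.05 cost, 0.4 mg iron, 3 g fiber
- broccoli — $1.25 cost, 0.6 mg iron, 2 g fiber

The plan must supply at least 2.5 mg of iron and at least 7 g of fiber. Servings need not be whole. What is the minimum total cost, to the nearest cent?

Compare the cost at each extreme point of the feasible region.
sweet potato only: max(2.5/1.1, 7/3) = 2.333 servings → $1.17.
strawberries only: max(2.5/0.4, 7/3) = 6.25 servings → $6.56.
broccoli only: max(2.5/0.6, 7/2) = 4.167 servings → $5.21.
sweet potato + strawberries with both tight: 2.238 servings and 0.09524 servings → $1.22.
sweet potato + broccoli with both tight: 2 servings and 0.5 servings → $1.62.
strawberries + broccoli: the both-tight solution has a negative serving — not a feasible corner.
The minimum over all feasible corners is $1.17.

$1.17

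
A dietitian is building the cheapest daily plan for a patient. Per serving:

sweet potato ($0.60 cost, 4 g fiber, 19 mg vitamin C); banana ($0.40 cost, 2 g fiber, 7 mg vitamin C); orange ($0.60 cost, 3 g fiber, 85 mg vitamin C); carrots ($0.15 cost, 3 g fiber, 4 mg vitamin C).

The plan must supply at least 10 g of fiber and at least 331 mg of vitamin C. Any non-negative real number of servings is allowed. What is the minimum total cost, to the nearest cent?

$2.34

Check every corner: each single food scaled to meet both minima, and each pair solved so both constraints bind.
sweet potato only: max(10/4, 331/19) = 17.42 servings → $10.45.
banana only: max(10/2, 331/7) = 47.29 servings → $18.91.
orange only: max(10/3, 331/85) = 3.894 servings → $2.34.
carrots only: max(10/3, 331/4) = 82.75 servings → $12.41.
sweet potato + banana: the both-tight solution has a negative serving — not a feasible corner.
sweet potato + orange: intersection lies outside the first quadrant.
sweet potato + carrots: intersection lies outside the first quadrant.
banana + orange with both targets exact would need a negative amount; discard.
banana + carrots: the both-tight solution has a negative serving — not a feasible corner.
orange + carrots: the both-tight solution has a negative serving — not a feasible corner.
Cheapest feasible corner: $2.34.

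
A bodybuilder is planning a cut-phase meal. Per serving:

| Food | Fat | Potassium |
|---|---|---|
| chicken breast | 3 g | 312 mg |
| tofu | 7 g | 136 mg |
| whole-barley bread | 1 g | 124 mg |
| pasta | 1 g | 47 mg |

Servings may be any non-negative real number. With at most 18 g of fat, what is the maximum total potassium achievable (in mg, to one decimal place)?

Potassium per g fat: whole-barley bread 124, chicken breast 104, pasta 47, tofu 19.43.
With no serving limits, spend the whole fat allowance on whole-barley bread: 18 g / 1 g × 124 mg = 2232.0 mg.

2232.0 mg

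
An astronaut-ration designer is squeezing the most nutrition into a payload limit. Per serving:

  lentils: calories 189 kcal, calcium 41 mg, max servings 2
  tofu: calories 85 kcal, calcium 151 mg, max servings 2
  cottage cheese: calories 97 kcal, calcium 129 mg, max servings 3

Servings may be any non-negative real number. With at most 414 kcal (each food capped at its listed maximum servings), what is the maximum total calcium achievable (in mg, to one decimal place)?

Calcium per kcal: tofu 1.776, cottage cheese 1.33, lentils 0.2169.
Take 2 servings of tofu: uses 170 kcal, +302.0 mg calcium (running total 302.0 mg).
Take 2.515 servings of cottage cheese: uses 244 kcal, +324.5 mg calcium (running total 626.5 mg).
Filling greedily by calcium-per-kcal is optimal for one linear limit, giving 626.5 mg.

626.5 mg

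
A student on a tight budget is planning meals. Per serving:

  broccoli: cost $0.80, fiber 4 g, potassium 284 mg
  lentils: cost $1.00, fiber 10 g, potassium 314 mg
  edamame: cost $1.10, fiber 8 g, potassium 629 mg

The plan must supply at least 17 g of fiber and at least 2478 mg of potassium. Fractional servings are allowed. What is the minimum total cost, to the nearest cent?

$4.33

Minimising a linear cost over {fiber ≥ 17, potassium ≥ 2478, servings ≥ 0} — the optimum is at a vertex, using one or two foods.
broccoli only: max(17/4, 2478/284) = 8.725 servings → $6.98.
lentils only: max(17/10, 2478/314) = 7.892 servings → $7.89.
edamame only: max(17/8, 2478/629) = 3.94 servings → $4.33.
broccoli + lentils with both targets exact would need a negative amount; discard.
broccoli + edamame with both targets exact would need a negative amount; discard.
lentils + edamame: intersection lies outside the first quadrant.
The minimum over all feasible corners is $4.33.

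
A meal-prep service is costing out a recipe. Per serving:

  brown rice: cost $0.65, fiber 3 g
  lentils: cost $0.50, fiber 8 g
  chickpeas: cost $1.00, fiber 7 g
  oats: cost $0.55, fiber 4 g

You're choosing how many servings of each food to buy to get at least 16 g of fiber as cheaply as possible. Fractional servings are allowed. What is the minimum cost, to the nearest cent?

Cost per g of fiber: lentils $0.0625, oats $0.1375, chickpeas $0.1429, brown rice $0.2167.
With no serving limits, use only lentils: 16 g / 8 g = 2 servings × $0.50 = $1.00.

$1.00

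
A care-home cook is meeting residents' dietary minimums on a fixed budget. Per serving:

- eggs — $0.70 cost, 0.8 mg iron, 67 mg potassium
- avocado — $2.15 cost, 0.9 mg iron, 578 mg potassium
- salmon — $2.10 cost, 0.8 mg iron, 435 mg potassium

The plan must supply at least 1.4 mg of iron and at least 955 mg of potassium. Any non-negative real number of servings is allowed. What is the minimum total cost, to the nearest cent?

$3.55

A basic optimal solution has at most two foods positive. Try each food alone and each pair with both targets met exactly.
eggs only: max(1.4/0.8, 955/67) = 14.25 servings → $9.98.
avocado only: max(1.4/0.9, 955/578) = 1.652 servings → $3.55.
salmon only: max(1.4/0.8, 955/435) = 2.195 servings → $4.61.
eggs + avocado with both targets exact would need a negative amount; discard.
eggs + salmon with both targets exact would need a negative amount; discard.
avocado + salmon: the both-tight solution has a negative serving — not a feasible corner.
So the least-cost plan costs $3.55.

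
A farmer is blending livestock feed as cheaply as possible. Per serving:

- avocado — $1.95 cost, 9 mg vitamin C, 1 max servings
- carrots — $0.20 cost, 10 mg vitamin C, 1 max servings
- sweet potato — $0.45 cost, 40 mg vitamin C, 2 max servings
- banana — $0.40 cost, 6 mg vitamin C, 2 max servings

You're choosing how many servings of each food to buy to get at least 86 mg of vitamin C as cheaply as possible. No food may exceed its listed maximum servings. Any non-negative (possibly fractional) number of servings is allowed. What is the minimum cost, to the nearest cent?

Cost per mg of vitamin C: sweet potato $0.0112, carrots $0.0200, banana $0.0667, avocado $0.2167.
Take 2 servings of sweet potato: +80.0 mg vitamin C for $0.90 (total $0.90, still need 6.0 mg).
Take 0.6 servings of carrots: +6.0 mg vitamin C for $0.12 (total $1.02, still need 0.0 mg).
Filling from the cheapest source first is optimal under one linear minimum: $1.02.

$1.02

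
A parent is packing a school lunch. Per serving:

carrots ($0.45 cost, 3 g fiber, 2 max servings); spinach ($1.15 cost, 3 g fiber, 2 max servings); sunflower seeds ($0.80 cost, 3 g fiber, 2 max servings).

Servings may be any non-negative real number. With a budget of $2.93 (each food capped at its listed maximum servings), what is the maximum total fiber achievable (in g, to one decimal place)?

13.1 g

Fiber per dollar: carrots 6.667, sunflower seeds 3.75, spinach 2.609.
Take 2 servings of carrots: spends $0.90, +6.0 g fiber (running total 6.0 g).
Take 2 servings of sunflower seeds: spends $1.60, +6.0 g fiber (running total 12.0 g).
Take 0.3739 servings of spinach: spends $0.43, +1.1 g fiber (running total 13.1 g).
Filling greedily by fiber-per-dollar is optimal for one linear limit, giving 13.1 g.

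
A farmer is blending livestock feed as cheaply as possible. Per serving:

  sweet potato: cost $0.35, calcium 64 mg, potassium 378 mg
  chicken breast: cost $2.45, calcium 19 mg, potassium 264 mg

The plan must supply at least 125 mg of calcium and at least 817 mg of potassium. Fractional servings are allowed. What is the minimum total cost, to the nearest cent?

A basic optimal solution has at most two foods positive. Try each food alone and each pair with both targets met exactly.
sweet potato only: max(125/64, 817/378) = 2.161 servings → $0.76.
chicken breast only: max(125/19, 817/264) = 6.579 servings → $16.12.
sweet potato + chicken breast with both tight: 1.799 servings and 0.5186 servings → $1.90.
So the least-cost plan costs $0.76.

$0.76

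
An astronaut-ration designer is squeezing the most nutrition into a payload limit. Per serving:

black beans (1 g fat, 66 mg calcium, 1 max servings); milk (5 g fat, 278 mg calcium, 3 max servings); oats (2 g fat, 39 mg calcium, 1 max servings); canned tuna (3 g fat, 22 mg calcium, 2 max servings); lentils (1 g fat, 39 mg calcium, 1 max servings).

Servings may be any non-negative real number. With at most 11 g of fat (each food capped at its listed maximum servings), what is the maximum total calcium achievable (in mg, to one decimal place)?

Calcium per g fat: black beans 66, milk 55.6, lentils 39, oats 19.5, canned tuna 7.333.
Take 1 serving of black beans: uses 1 g fat, +66.0 mg calcium (running total 66.0 mg).
Take 2 servings of milk: uses 10 g fat, +556.0 mg calcium (running total 622.0 mg).
Filling greedily by calcium-per-g fat is optimal for one linear limit, giving 622.0 mg.

622.0 mg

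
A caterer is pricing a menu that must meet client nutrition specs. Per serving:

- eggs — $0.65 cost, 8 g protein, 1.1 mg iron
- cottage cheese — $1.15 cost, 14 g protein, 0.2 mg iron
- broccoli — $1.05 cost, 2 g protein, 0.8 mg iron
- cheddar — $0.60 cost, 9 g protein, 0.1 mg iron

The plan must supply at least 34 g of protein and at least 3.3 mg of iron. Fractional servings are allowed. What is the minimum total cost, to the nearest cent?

$2.60

Minimising a linear cost over {protein ≥ 34, iron ≥ 3.3, servings ≥ 0} — the optimum is at a vertex, using one or two foods.
eggs only: max(34/8, 3.3/1.1) = 4.25 servings → $2.76.
cottage cheese only: max(34/14, 3.3/0.2) = 16.5 servings → $18.98.
broccoli only: max(34/2, 3.3/0.8) = 17 servings → $17.85.
cheddar only: max(34/9, 3.3/0.1) = 33 servings → $19.80.
eggs + cottage cheese with both tight: 2.855 servings and 0.7971 servings → $2.77.
eggs + broccoli with both targets exact would need a negative amount; discard.
eggs + cheddar with both tight: 2.89 servings and 1.209 servings → $2.60.
cottage cheese + broccoli with both tight: 1.907 servings and 3.648 servings → $6.02.
cottage cheese + cheddar with both targets exact would need a negative amount; discard.
broccoli + cheddar with both tight: 3.757 servings and 2.943 servings → $5.71.
So the least-cost plan costs $2.60.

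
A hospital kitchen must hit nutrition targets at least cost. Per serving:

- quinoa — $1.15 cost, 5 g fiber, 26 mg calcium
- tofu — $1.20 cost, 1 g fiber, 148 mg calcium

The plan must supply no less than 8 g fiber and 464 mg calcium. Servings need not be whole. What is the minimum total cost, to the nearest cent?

$4.71

The cheapest plan sits at a corner of the feasible region — with two constraints it uses at most two foods.
quinoa only: max(8/5, 464/26) = 17.85 servings → $20.52.
tofu only: max(8/1, 464/148) = 8 servings → $9.60.
quinoa + tofu with both tight: 1.008 servings and 2.958 servings → $4.71.
So the least-cost plan costs $4.71.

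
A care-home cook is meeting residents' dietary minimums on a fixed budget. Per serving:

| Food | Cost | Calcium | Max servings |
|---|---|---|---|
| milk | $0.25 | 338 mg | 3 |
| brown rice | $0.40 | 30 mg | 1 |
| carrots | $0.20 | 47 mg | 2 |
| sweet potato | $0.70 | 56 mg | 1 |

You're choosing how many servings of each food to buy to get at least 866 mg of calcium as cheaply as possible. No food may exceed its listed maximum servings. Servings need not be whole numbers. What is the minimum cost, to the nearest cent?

$0.64

Cost per mg of calcium: milk $0.0007, carrots $0.0043, sweet potato $0.0125, brown rice $0.0133.
Take 2.562 servings of milk: +866.0 mg calcium for $0.64 (total $0.64, still need 0.0 mg).
Greedy by cheapest-per-mg is optimal for a single linear constraint, so the minimum cost is $0.64.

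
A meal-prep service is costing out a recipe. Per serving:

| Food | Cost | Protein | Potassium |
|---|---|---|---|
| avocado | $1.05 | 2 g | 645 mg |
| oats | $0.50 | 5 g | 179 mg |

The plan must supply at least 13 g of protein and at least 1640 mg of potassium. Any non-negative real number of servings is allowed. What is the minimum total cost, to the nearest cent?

$3.04

This is a tiny linear program; its minimum lies at a vertex of the feasible set. List the vertices and price them.
avocado only: max(13/2, 1640/645) = 6.5 servings → $6.83.
oats only: max(13/5, 1640/179) = 9.162 servings → $4.58.
avocado + oats with both tight: 2.048 servings and 1.781 servings → $3.04.
The minimum over all feasible corners is $3.04.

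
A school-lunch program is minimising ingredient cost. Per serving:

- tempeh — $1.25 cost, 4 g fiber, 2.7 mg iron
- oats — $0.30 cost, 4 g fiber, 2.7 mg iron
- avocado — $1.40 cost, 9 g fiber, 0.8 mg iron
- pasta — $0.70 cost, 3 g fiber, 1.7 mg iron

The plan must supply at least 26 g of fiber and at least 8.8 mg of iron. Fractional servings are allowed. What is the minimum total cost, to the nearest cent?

$1.95

tempeh only: max(26/4, 8.8/2.7) = 6.5 servings → $8.12.
oats only: max(26/4, 8.8/2.7) = 6.5 servings → $1.95.
avocado only: max(26/9, 8.8/0.8) = 11 servings → $15.40.
pasta only: max(26/3, 8.8/1.7) = 8.667 servings → $6.07.
tempeh + oats (both tight): parallel constraints — no distinct corner.
tempeh + avocado with both tight: 2.768 servings and 1.659 servings → $5.78.
tempeh + pasta: intersection lies outside the first quadrant.
oats + avocado with both tight: 2.768 servings and 1.659 servings → $3.15.
oats + pasta: the both-tight solution has a negative serving — not a feasible corner.
avocado + pasta with both tight: 1.38 servings and 4.527 servings → $5.10.
The minimum over all feasible corners is $1.95.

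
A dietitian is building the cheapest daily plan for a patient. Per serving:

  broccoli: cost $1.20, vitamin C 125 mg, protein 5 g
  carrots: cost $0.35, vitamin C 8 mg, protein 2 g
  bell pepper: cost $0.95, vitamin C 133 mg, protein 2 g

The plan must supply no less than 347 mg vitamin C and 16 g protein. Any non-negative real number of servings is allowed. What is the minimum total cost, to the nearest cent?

$3.68

With two linear requirements the optimum uses one or two foods; enumerate the corners.
broccoli only: max(347/125, 16/5) = 3.2 servings → $3.84.
carrots only: max(347/8, 16/2) = 43.38 servings → $15.18.
bell pepper only: max(347/133, 16/2) = 8 servings → $7.60.
broccoli + carrots with both tight: 2.695 servings and 1.262 servings → $3.68.
broccoli + bell pepper: the both-tight solution has a negative serving — not a feasible corner.
carrots + bell pepper with both tight: 5.736 servings and 2.264 servings → $4.16.
So the least-cost plan costs $3.68.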